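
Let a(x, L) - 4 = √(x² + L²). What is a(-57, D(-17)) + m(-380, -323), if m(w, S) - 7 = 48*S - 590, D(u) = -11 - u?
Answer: -16083 + 3*√365 ≈ -16026.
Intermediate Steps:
a(x, L) = 4 + √(L² + x²) (a(x, L) = 4 + √(x² + L²) = 4 + √(L² + x²))
m(w, S) = -583 + 48*S (m(w, S) = 7 + (48*S - 590) = 7 + (-590 + 48*S) = -583 + 48*S)
a(-57, D(-17)) + m(-380, -323) = (4 + √((-11 - 1*(-17))² + (-57)²)) + (-583 + 48*(-323)) = (4 + √((-11 + 17)² + 3249)) + (-583 - 15504) = (4 + √(6² + 3249)) - 16087 = (4 + √(36 + 3249)) - 16087 = (4 + √3285) - 16087 = (4 + 3*√365) - 16087 = -16083 + 3*√365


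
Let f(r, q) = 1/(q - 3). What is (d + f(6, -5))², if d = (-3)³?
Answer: 47089/64 ≈ 735.77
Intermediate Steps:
f(r, q) = 1/(-3 + q)
d = -27
(d + f(6, -5))² = (-27 + 1/(-3 - 5))² = (-27 + 1/(-8))² = (-27 - ⅛)² = (-217/8)² = 47089/64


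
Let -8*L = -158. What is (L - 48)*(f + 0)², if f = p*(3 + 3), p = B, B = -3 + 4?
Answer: -1017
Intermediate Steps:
L = 79/4 (L = -⅛*(-158) = 79/4 ≈ 19.750)
B = 1
p = 1
f = 6 (f = 1*(3 + 3) = 1*6 = 6)
(L - 48)*(f + 0)² = (79/4 - 48)*(6 + 0)² = -113/4*6² = -113/4*36 = -1017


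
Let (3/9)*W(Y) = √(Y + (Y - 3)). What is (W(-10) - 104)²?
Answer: 10609 - 624*I*√23 ≈ 10609.0 - 2992.6*I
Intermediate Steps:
W(Y) = 3*√(-3 + 2*Y) (W(Y) = 3*√(Y + (Y - 3)) = 3*√(Y + (-3 + Y)) = 3*√(-3 + 2*Y))
(W(-10) - 104)² = (3*√(-3 + 2*(-10)) - 104)² = (3*√(-3 - 20) - 104)² = (3*√(-23) - 104)² = (3*(I*√23) - 104)² = (3*I*√23 - 104)² = (-104 + 3*I*√23)²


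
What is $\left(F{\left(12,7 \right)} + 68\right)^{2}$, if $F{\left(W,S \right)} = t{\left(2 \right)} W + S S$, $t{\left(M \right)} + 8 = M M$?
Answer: $4761$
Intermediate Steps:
$t{\left(M \right)} = -8 + M^{2}$ ($t{\left(M \right)} = -8 + M M = -8 + M^{2}$)
$F{\left(W,S \right)} = S^{2} - 4 W$ ($F{\left(W,S \right)} = \left(-8 + 2^{2}\right) W + S S = \left(-8 + 4\right) W + S^{2} = - 4 W + S^{2} = S^{2} - 4 W$)
$\left(F{\left(12,7 \right)} + 68\right)^{2} = \left(\left(7^{2} - 48\right) + 68\right)^{2} = \left(\left(49 - 48\right) + 68\right)^{2} = \left(1 + 68\right)^{2} = 69^{2} = 4761$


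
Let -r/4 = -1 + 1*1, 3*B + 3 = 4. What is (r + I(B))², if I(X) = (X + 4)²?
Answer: 28561/81 ≈ 352.60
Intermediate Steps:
B = ⅓ (B = -1 + (⅓)*4 = -1 + 4/3 = ⅓ ≈ 0.33333)
I(X) = (4 + X)²
r = 0 (r = -4*(-1 + 1*1) = -4*(-1 + 1) = -4*0 = 0)
(r + I(B))² = (0 + (4 + ⅓)²)² = (0 + (13/3)²)² = (0 + 169/9)² = (169/9)² = 28561/81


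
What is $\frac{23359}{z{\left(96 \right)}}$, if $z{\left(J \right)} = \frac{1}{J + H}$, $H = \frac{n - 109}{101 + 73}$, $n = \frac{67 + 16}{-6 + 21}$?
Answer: $\frac{2908288936}{1305} \approx 2.2286 \cdot 10^{6}$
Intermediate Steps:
$n = \frac{83}{15} \approx 5.5333$
$H = - \frac{776}{1305}$ ($H = \frac{\frac{83}{15} - 109}{101 + 73} = - \frac{1552}{15 \cdot 174} = \left(- \frac{1552}{15}\right) \frac{1}{174} = - \frac{776}{1305} \approx -0.59464$)
$z{\left(J \right)} = \frac{1}{- \frac{776}{1305} + J}$ ($z{\left(J \right)} = \frac{1}{J - \frac{776}{1305}} = \frac{1}{- \frac{776}{1305} + J}$)
$\frac{23359}{z{\left(96 \right)}} = \frac{23359}{1305 \frac{1}{-776 + 1305 \cdot 96}} = \frac{23359}{1305 \frac{1}{-776 + 125280}} = \frac{23359}{1305 \cdot \frac{1}{124504}} = \frac{23359}{\frac{1305}{124504}} = 23359 \cdot \frac{124504}{1305} = \frac{2908288936}{1305}$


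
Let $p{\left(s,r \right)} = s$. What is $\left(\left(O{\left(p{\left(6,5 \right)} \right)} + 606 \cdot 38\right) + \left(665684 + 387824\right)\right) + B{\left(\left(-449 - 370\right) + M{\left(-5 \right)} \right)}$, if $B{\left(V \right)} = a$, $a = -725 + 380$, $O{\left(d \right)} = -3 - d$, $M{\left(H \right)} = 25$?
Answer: $1076182$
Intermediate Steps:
$a = -345$
$B{\left(V \right)} = -345$
$\left(\left(O{\left(p{\left(6,5 \right)} \right)} + 606 \cdot 38\right) + \left(665684 + 387824\right)\right) + B{\left(\left(-449 - 370\right) + M{\left(-5 \right)} \right)} = \left(\left(\left(-3 - 6\right) + 606 \cdot 38\right) + \left(665684 + 387824\right)\right) - 345 = \left(\left(\left(-3 - 6\right) + 23028\right) + 1053508\right) - 345 = \left(\left(-9 + 23028\right) + 1053508\right) - 345 = \left(23019 + 1053508\right) - 345 = 1076527 - 345 = 1076182$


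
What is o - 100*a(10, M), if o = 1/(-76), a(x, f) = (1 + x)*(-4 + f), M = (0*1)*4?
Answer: 334399/76 ≈ 4400.0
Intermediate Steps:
M = 0 (M = 0*4 = 0)
o = -1/76 ≈ -0.013158
o - 100*a(10, M) = -1/76 - 100*(-4 + 0 - 4*10 + 0*10) = -1/76 - 100*(-4 + 0 - 40 + 0) = -1/76 - 100*(-44) = -1/76 + 4400 = 334399/76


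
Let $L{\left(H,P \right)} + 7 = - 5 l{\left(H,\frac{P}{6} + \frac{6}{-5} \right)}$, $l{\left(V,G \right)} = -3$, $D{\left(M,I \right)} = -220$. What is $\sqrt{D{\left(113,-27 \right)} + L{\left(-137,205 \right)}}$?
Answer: $2 i \sqrt{53} \approx 14.56 i$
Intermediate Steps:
$L{\left(H,P \right)} = 8$ ($L{\left(H,P \right)} = -7 - -15 = -7 + 15 = 8$)
$\sqrt{D{\left(113,-27 \right)} + L{\left(-137,205 \right)}} = \sqrt{-220 + 8} = \sqrt{-212} = 2 i \sqrt{53}$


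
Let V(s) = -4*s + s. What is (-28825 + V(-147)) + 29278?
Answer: 894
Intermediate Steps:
V(s) = -3*s
(-28825 + V(-147)) + 29278 = (-28825 - 3*(-147)) + 29278 = (-28825 + 441) + 29278 = -28384 + 29278 = 894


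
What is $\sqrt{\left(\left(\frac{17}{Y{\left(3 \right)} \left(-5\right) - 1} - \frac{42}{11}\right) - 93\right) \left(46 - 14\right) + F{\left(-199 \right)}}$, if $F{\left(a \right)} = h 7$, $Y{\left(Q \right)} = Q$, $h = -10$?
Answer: $\frac{2 i \sqrt{96866}}{11} \approx 56.588 i$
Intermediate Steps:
$F{\left(a \right)} = -70$ ($F{\left(a \right)} = \left(-10\right) 7 = -70$)
$\sqrt{\left(\left(\frac{17}{Y{\left(3 \right)} \left(-5\right) - 1} - \frac{42}{11}\right) - 93\right) \left(46 - 14\right) + F{\left(-199 \right)}} = \sqrt{\left(\left(\frac{17}{3 \left(-5\right) - 1} - \frac{42}{11}\right) - 93\right) \left(46 - 14\right) - 70} = \sqrt{\left(\left(\frac{17}{-15 - 1} - \frac{42}{11}\right) - 93\right) \left(46 - 14\right) - 70} = \sqrt{\left(\left(\frac{17}{-16} - \frac{42}{11}\right) - 93\right) 32 - 70} = \sqrt{\left(\left(17 \left(- \frac{1}{16}\right) - \frac{42}{11}\right) - 93\right) 32 - 70} = \sqrt{\left(\left(- \frac{17}{16} - \frac{42}{11}\right) - 93\right) 32 - 70} = \sqrt{\left(- \frac{859}{176} - 93\right) 32 - 70} = \sqrt{\left(- \frac{17227}{176}\right) 32 - 70} = \sqrt{- \frac{34454}{11} - 70} = \sqrt{- \frac{35224}{11}} = \frac{2 i \sqrt{96866}}{11}$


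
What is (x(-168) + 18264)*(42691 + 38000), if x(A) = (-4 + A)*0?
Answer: 1473740424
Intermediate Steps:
x(A) = 0
(x(-168) + 18264)*(42691 + 38000) = (0 + 18264)*(42691 + 38000) = 18264*80691 = 1473740424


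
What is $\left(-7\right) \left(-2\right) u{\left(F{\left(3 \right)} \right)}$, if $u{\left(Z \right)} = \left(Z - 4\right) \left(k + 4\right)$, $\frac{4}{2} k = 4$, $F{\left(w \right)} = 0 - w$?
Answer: $-588$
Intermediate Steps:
$F{\left(w \right)} = - w$
$k = 2$ ($k = \frac{1}{2} \cdot 4 = 2$)
$u{\left(Z \right)} = -24 + 6 Z$ ($u{\left(Z \right)} = \left(Z - 4\right) \left(2 + 4\right) = \left(-4 + Z\right) 6 = -24 + 6 Z$)
$\left(-7\right) \left(-2\right) u{\left(F{\left(3 \right)} \right)} = \left(-7\right) \left(-2\right) \left(-24 + 6 \left(\left(-1\right) 3\right)\right) = 14 \left(-24 + 6 \left(-3\right)\right) = 14 \left(-24 - 18\right) = 14 \left(-42\right) = -588$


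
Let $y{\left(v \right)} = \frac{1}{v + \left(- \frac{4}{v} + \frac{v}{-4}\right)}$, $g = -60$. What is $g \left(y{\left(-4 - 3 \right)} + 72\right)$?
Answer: $- \frac{564240}{131} \approx -4307.2$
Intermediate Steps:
$y{\left(v \right)} = \frac{1}{- \frac{4}{v} + \frac{3 v}{4}}$ ($y{\left(v \right)} = \frac{1}{v + \left(- \frac{4}{v} + v \left(- \frac{1}{4}\right)\right)} = \frac{1}{v - \left(\frac{4}{v} + \frac{v}{4}\right)} = \frac{1}{- \frac{4}{v} + \frac{3 v}{4}}$)
$g \left(y{\left(-4 - 3 \right)} + 72\right) = - 60 \left(\frac{4 \left(-4 - 3\right)}{-16 + 3 \left(-4 - 3\right)^{2}} + 72\right) = - 60 \left(4 \left(-7\right) \frac{1}{-16 + 3 \left(-7\right)^{2}} + 72\right) = - 60 \left(4 \left(-7\right) \frac{1}{-16 + 3 \cdot 49} + 72\right) = - 60 \left(4 \left(-7\right) \frac{1}{-16 + 147} + 72\right) = - 60 \left(4 \left(-7\right) \frac{1}{131} + 72\right) = - 60 \left(- \frac{28}{131} + 72\right) = \left(-60\right) \frac{9404}{131} = - \frac{564240}{131}$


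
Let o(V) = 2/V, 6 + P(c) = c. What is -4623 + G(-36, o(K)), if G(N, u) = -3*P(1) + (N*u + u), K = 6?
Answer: -13859/3 ≈ -4619.7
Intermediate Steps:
P(c) = -6 + c
G(N, u) = 15 + u + N*u (G(N, u) = -3*(-6 + 1) + (N*u + u) = -3*(-5) + (u + N*u) = 15 + (u + N*u) = 15 + u + N*u)
-4623 + G(-36, o(K)) = -4623 + (15 + 2/6 - 72/6) = -4623 + (15 + 2*(1/6) - 72/6) = -4623 + (15 + 1/3 - 36*1/3) = -4623 + (15 + 1/3 - 12) = -4623 + 10/3 = -13859/3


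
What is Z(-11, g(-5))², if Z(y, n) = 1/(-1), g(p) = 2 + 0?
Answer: 1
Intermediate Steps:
g(p) = 2
Z(y, n) = -1
Z(-11, g(-5))² = (-1)² = 1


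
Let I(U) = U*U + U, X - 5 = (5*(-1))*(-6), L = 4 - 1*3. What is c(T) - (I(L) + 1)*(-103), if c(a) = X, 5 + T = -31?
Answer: 344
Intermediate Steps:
T = -36 (T = -5 - 31 = -36)
L = 1 (L = 4 - 3 = 1)
X = 35 (X = 5 + (5*(-1))*(-6) = 5 - 5*(-6) = 5 + 30 = 35)
I(U) = U + U**2 (I(U) = U**2 + U = U + U**2)
c(a) = 35
c(T) - (I(L) + 1)*(-103) = 35 - (1*(1 + 1) + 1)*(-103) = 35 - (1*2 + 1)*(-103) = 35 - (2 + 1)*(-103) = 35 - 3*(-103) = 35 - 1*(-309) = 35 + 309 = 344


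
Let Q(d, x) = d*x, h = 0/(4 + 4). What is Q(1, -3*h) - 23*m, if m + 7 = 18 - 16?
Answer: 115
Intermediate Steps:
h = 0 (h = 0/8 = 0*(1/8) = 0)
m = -5 (m = -7 + (18 - 16) = -7 + 2 = -5)
Q(1, -3*h) - 23*m = 1*(-3*0) - 23*(-5) = 1*0 + 115 = 0 + 115 = 115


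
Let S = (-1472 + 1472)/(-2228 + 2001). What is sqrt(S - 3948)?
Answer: 2*I*sqrt(987) ≈ 62.833*I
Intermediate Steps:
S = 0 (S = 0/(-227) = 0*(-1/227) = 0)
sqrt(S - 3948) = sqrt(0 - 3948) = sqrt(-3948) = 2*I*sqrt(987)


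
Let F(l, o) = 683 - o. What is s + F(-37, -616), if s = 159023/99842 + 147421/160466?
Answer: 5212958907357/4005311593 ≈ 1301.5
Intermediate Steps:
s = 10059148050/4005311593 (s = 159023*(1/99842) + 147421*(1/160466) = 159023/99842 + 147421/160466 = 10059148050/4005311593 ≈ 2.5115)
s + F(-37, -616) = 10059148050/4005311593 + (683 - 1*(-616)) = 10059148050/4005311593 + (683 + 616) = 10059148050/4005311593 + 1299 = 5212958907357/4005311593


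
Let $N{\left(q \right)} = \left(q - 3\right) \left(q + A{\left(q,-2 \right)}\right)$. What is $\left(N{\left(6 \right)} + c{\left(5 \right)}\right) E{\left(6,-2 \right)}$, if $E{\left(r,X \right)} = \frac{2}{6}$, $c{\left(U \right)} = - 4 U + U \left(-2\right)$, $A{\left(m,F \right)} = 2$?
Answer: $-2$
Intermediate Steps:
$c{\left(U \right)} = - 6 U$ ($c{\left(U \right)} = - 4 U - 2 U = - 6 U$)
$E{\left(r,X \right)} = \frac{1}{3}$ ($E{\left(r,X \right)} = 2 \cdot \frac{1}{6} = \frac{1}{3}$)
$N{\left(q \right)} = \left(-3 + q\right) \left(2 + q\right)$ ($N{\left(q \right)} = \left(q - 3\right) \left(q + 2\right) = \left(-3 + q\right) \left(2 + q\right)$)
$\left(N{\left(6 \right)} + c{\left(5 \right)}\right) E{\left(6,-2 \right)} = \left(\left(-6 + 6^{2} - 6\right) - 30\right) \frac{1}{3} = \left(\left(-6 + 36 - 6\right) - 30\right) \frac{1}{3} = \left(24 - 30\right) \frac{1}{3} = \left(-6\right) \frac{1}{3} = -2$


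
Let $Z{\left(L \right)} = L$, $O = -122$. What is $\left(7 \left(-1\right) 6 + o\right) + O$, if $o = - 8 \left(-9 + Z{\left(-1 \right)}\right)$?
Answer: $-84$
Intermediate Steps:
$o = 80$ ($o = - 8 \left(-9 - 1\right) = \left(-8\right) \left(-10\right) = 80$)
$\left(7 \left(-1\right) 6 + o\right) + O = \left(7 \left(-1\right) 6 + 80\right) - 122 = \left(\left(-7\right) 6 + 80\right) - 122 = \left(-42 + 80\right) - 122 = 38 - 122 = -84$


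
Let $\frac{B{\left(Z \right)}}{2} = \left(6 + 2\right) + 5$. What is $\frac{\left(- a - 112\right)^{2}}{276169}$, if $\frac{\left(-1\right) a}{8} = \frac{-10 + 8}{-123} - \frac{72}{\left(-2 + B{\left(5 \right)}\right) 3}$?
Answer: $\frac{217385536}{4178160801} \approx 0.052029$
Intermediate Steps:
$B{\left(Z \right)} = 26$ ($B{\left(Z \right)} = 2 \left(\left(6 + 2\right) + 5\right) = 2 \left(8 + 5\right) = 2 \cdot 13 = 26$)
$a = \frac{968}{123}$ ($a = - 8 \left(\frac{-10 + 8}{-123} - \frac{72}{\left(-2 + 26\right) 3}\right) = - 8 \left(\left(-2\right) \left(- \frac{1}{123}\right) - \frac{72}{24 \cdot 3}\right) = - 8 \left(\frac{2}{123} - \frac{72}{72}\right) = - 8 \left(\frac{2}{123} - 1\right) = \left(-8\right) \left(- \frac{121}{123}\right) = \frac{968}{123} \approx 7.8699$)
$\frac{\left(- a - 112\right)^{2}}{276169} = \frac{\left(\left(-1\right) \frac{968}{123} - 112\right)^{2}}{276169} = \left(- \frac{968}{123} - 112\right)^{2} \cdot \frac{1}{276169} = \left(- \frac{14744}{123}\right)^{2} \cdot \frac{1}{276169} = \frac{217385536}{15129} \cdot \frac{1}{276169} = \frac{217385536}{4178160801}$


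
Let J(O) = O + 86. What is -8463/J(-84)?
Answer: -8463/2 ≈ -4231.5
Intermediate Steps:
J(O) = 86 + O
-8463/J(-84) = -8463/(86 - 84) = -8463/2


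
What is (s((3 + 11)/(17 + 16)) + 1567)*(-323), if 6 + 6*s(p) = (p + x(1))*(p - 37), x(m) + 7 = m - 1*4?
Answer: -1714105444/3267 ≈ -5.2467e+5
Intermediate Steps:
x(m) = -11 + m (x(m) = -7 + (m - 1*4) = -7 + (m - 4) = -7 + (-4 + m) = -11 + m)
s(p) = -1 + (-37 + p)*(-10 + p)/6 (s(p) = -1 + ((p + (-11 + 1))*(p - 37))/6 = -1 + ((p - 10)*(-37 + p))/6 = -1 + ((-10 + p)*(-37 + p))/6 = -1 + ((-37 + p)*(-10 + p))/6 = -1 + (-37 + p)*(-10 + p)/6)
(s((3 + 11)/(17 + 16)) + 1567)*(-323) = ((182/3 - 47*(3 + 11)/(6*(17 + 16)) + ((3 + 11)/(17 + 16))²/6) + 1567)*(-323) = ((182/3 - 329/(3*33) + (14/33)²/6) + 1567)*(-323) = ((182/3 - 329/(3*33) + (14*(1/33))²/6) + 1567)*(-323) = ((182/3 - 47/6*14/33 + (14/33)²/6) + 1567)*(-323) = ((182/3 - 329/99 + (⅙)*(196/1089)) + 1567)*(-323) = ((182/3 - 329/99 + 98/3267) + 1567)*(-323) = (187439/3267 + 1567)*(-323) = (5306828/3267)*(-323) = -1714105444/3267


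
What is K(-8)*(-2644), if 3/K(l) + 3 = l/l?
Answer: 3966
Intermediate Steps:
K(l) = -3/2 (K(l) = 3/(-3 + l/l) = 3/(-3 + 1) = 3/(-2) = 3*(-½) = -3/2)
K(-8)*(-2644) = -3/2*(-2644) = 3966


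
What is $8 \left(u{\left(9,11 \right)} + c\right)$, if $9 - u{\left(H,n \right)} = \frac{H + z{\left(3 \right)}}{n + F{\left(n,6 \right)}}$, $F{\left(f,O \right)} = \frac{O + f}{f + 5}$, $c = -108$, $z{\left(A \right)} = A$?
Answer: $- \frac{154392}{193} \approx -799.96$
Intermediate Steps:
$F{\left(f,O \right)} = \frac{O + f}{5 + f}$
$u{\left(H,n \right)} = 9 - \frac{3 + H}{n + \frac{6 + n}{5 + n}}$ ($u{\left(H,n \right)} = 9 - \frac{H + 3}{n + \frac{6 + n}{5 + n}} = 9 - \frac{3 + H}{n + \frac{6 + n}{5 + n}}$)
$8 \left(u{\left(9,11 \right)} + c\right) = 8 \left(\frac{54 + 9 \cdot 11 - \left(5 + 11\right) \left(3 + 9 - 99\right)}{6 + 11 + 11 \left(5 + 11\right)} - 108\right) = 8 \left(\frac{54 + 99 - 16 \left(3 + 9 - 99\right)}{6 + 11 + 11 \cdot 16} - 108\right) = 8 \left(\frac{54 + 99 - 16 \left(-87\right)}{6 + 11 + 176} - 108\right) = 8 \left(\frac{54 + 99 + 1392}{193} - 108\right) = 8 \left(\frac{1}{193} \cdot 1545 - 108\right) = 8 \left(\frac{1545}{193} - 108\right) = 8 \left(- \frac{19299}{193}\right) = - \frac{154392}{193}$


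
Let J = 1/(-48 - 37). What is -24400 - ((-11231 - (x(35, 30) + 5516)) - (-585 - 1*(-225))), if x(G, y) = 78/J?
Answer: -14643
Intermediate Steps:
J = -1/85 (J = 1/(-85) = -1/85 ≈ -0.011765)
x(G, y) = -6630 (x(G, y) = 78/(-1/85) = 78*(-85) = -6630)
-24400 - ((-11231 - (x(35, 30) + 5516)) - (-585 - 1*(-225))) = -24400 - ((-11231 - (-6630 + 5516)) - (-585 - 1*(-225))) = -24400 - ((-11231 - 1*(-1114)) - (-585 + 225)) = -24400 - ((-11231 + 1114) - 1*(-360)) = -24400 - (-10117 + 360) = -24400 - 1*(-9757) = -24400 + 9757 = -14643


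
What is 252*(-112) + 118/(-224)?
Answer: -3161147/112 ≈ -28225.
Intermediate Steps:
252*(-112) + 118/(-224) = -28224 + 118*(-1/224) = -28224 - 59/112 = -3161147/112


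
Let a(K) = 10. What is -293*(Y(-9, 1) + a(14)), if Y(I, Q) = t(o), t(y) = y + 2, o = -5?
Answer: -2051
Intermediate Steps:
t(y) = 2 + y
Y(I, Q) = -3 (Y(I, Q) = 2 - 5 = -3)
-293*(Y(-9, 1) + a(14)) = -293*(-3 + 10) = -293*7 = -2051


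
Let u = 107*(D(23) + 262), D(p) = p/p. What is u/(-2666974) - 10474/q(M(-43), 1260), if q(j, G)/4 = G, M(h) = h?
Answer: -7018929079/3360387240 ≈ -2.0887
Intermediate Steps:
D(p) = 1
u = 28141 (u = 107*(1 + 262) = 107*263 = 28141)
q(j, G) = 4*G
u/(-2666974) - 10474/q(M(-43), 1260) = 28141/(-2666974) - 10474/(4*1260) = 28141*(-1/2666974) - 10474/5040 = -28141/2666974 - 10474*1/5040 = -28141/2666974 - 5237/2520 = -7018929079/3360387240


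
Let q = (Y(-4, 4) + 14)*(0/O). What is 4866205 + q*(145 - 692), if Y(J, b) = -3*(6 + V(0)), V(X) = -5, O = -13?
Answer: 4866205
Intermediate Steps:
Y(J, b) = -3 (Y(J, b) = -3*(6 - 5) = -3*1 = -3)
q = 0 (q = (-3 + 14)*(0/(-13)) = 11*(0*(-1/13)) = 11*0 = 0)
4866205 + q*(145 - 692) = 4866205 + 0*(145 - 692) = 4866205 + 0*(-547) = 4866205 + 0 = 4866205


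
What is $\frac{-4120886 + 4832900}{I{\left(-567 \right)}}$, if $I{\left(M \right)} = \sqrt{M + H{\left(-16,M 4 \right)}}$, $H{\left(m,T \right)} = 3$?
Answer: $- \frac{118669 i \sqrt{141}}{47} \approx - 29981.0 i$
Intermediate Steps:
$I{\left(M \right)} = \sqrt{3 + M}$ ($I{\left(M \right)} = \sqrt{M + 3} = \sqrt{3 + M}$)
$\frac{-4120886 + 4832900}{I{\left(-567 \right)}} = \frac{-4120886 + 4832900}{\sqrt{3 - 567}} = \frac{712014}{\sqrt{-564}} = \frac{712014}{2 i \sqrt{141}} = 712014 \left(- \frac{i \sqrt{141}}{282}\right) = - \frac{118669 i \sqrt{141}}{47}$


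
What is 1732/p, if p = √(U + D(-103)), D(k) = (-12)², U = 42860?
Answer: 866*√10751/10751 ≈ 8.3521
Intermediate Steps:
D(k) = 144
p = 2*√10751 (p = √(42860 + 144) = √43004 = 2*√10751 ≈ 207.37)
1732/p = 1732/((2*√10751)) = 1732*(√10751/21502) = 866*√10751/10751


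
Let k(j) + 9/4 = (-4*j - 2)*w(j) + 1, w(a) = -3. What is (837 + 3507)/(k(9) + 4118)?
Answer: 5792/5641 ≈ 1.0268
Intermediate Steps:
k(j) = 19/4 + 12*j (k(j) = -9/4 + ((-4*j - 2)*(-3) + 1) = -9/4 + ((-2 - 4*j)*(-3) + 1) = -9/4 + ((6 + 12*j) + 1) = -9/4 + (7 + 12*j) = 19/4 + 12*j)
(837 + 3507)/(k(9) + 4118) = (837 + 3507)/((19/4 + 12*9) + 4118) = 4344/((19/4 + 108) + 4118) = 4344/(451/4 + 4118) = 4344/(16923/4) = 4344*(4/16923) = 5792/5641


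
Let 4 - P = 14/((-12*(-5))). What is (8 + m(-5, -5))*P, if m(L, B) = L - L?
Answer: 452/15 ≈ 30.133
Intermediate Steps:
m(L, B) = 0
P = 113/30 (P = 4 - 14/((-12*(-5))) = 4 - 14/60 = 4 - 1*7/30 = 4 - 7/30 = 113/30 ≈ 3.7667)
(8 + m(-5, -5))*P = (8 + 0)*(113/30) = 8*(113/30) = 452/15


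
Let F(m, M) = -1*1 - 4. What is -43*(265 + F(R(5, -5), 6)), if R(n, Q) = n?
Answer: -11180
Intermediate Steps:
F(m, M) = -5 (F(m, M) = -1 - 4 = -5)
-43*(265 + F(R(5, -5), 6)) = -43*(265 - 5) = -43*260 = -11180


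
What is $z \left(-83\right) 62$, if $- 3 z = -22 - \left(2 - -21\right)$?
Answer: $-77190$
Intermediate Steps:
$z = 15$ ($z = - \frac{-22 - \left(2 - -21\right)}{3} = - \frac{-22 - \left(2 + 21\right)}{3} = - \frac{-22 - 23}{3} = \left(- \frac{1}{3}\right) \left(-45\right) = 15$)
$z \left(-83\right) 62 = 15 \left(-83\right) 62 = \left(-1245\right) 62 = -77190$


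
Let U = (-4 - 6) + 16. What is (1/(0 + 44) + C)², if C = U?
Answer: 70225/1936 ≈ 36.273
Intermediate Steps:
U = 6 (U = -10 + 16 = 6)
C = 6
(1/(0 + 44) + C)² = (1/(0 + 44) + 6)² = (1/44 + 6)² = (265/44)² = 70225/1936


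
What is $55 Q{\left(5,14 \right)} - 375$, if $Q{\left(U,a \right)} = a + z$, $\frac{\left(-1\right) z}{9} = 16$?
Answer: $-7525$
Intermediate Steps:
$z = -144$ ($z = \left(-9\right) 16 = -144$)
$Q{\left(U,a \right)} = -144 + a$ ($Q{\left(U,a \right)} = a - 144 = -144 + a$)
$55 Q{\left(5,14 \right)} - 375 = 55 \left(-144 + 14\right) - 375 = 55 \left(-130\right) - 375 = -7150 - 375 = -7525$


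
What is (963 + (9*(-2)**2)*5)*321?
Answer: 366903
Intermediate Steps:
(963 + (9*(-2)**2)*5)*321 = (963 + (9*4)*5)*321 = (963 + 36*5)*321 = (963 + 180)*321 = 1143*321 = 366903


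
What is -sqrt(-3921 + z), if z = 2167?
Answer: -I*sqrt(1754) ≈ -41.881*I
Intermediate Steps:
-sqrt(-3921 + z) = -sqrt(-3921 + 2167) = -sqrt(-1754) = -I*sqrt(1754)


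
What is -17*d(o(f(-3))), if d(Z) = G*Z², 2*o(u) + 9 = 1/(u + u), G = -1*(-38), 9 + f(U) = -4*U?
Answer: -907307/72 ≈ -12601.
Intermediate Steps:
f(U) = -9 - 4*U
G = 38
o(u) = -9/2 + 1/(4*u) (o(u) = -9/2 + 1/(2*(u + u)) = -9/2 + 1/(2*((2*u))) = -9/2 + (1/(2*u))/2 = -9/2 + 1/(4*u))
d(Z) = 38*Z²
-17*d(o(f(-3))) = -646*((1 - 18*(-9 - 4*(-3)))/(4*(-9 - 4*(-3))))² = -646*((1 - 18*(-9 + 12))/(4*(-9 + 12)))² = -646*((¼)*(1 - 18*3)/3)² = -646*((¼)*(⅓)*(1 - 54))² = -646*((¼)*(⅓)*(-53))² = -646*(-53/12)² = -646*2809/144 = -17*53371/72 = -907307/72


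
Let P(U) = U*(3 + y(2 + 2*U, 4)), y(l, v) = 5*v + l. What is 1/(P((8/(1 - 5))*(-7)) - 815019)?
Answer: -1/814277 ≈ -1.2281e-6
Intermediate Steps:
y(l, v) = l + 5*v
P(U) = U*(25 + 2*U) (P(U) = U*(3 + ((2 + 2*U) + 5*4)) = U*(3 + ((2 + 2*U) + 20)) = U*(3 + (22 + 2*U)) = U*(25 + 2*U))
1/(P((8/(1 - 5))*(-7)) - 815019) = 1/(((8/(1 - 5))*(-7))*(25 + 2*((8/(1 - 5))*(-7))) - 815019) = 1/(((8/(-4))*(-7))*(25 + 2*((8/(-4))*(-7))) - 815019) = 1/((-¼*8*(-7))*(25 + 2*(-¼*8*(-7))) - 815019) = 1/((-2*(-7))*(25 + 2*(-2*(-7))) - 815019) = 1/(14*(25 + 2*14) - 815019) = 1/(14*(25 + 28) - 815019) = 1/(14*53 - 815019) = 1/(742 - 815019) = 1/(-814277) = -1/814277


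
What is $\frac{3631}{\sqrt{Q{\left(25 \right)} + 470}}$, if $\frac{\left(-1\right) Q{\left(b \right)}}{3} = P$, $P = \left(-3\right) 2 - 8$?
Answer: $\frac{3631 \sqrt{2}}{32} \approx 160.47$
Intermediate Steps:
$P = -14$ ($P = -6 - 8 = -14$)
$Q{\left(b \right)} = 42$ ($Q{\left(b \right)} = \left(-3\right) \left(-14\right) = 42$)
$\frac{3631}{\sqrt{Q{\left(25 \right)} + 470}} = \frac{3631}{\sqrt{42 + 470}} = \frac{3631}{\sqrt{512}} = \frac{3631}{16 \sqrt{2}} = 3631 \frac{\sqrt{2}}{32} = \frac{3631 \sqrt{2}}{32}$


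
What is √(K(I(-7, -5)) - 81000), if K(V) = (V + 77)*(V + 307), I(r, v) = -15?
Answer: 4*I*√3931 ≈ 250.79*I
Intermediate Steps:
K(V) = (77 + V)*(307 + V)
√(K(I(-7, -5)) - 81000) = √((23639 + (-15)² + 384*(-15)) - 81000) = √((23639 + 225 - 5760) - 81000) = √(18104 - 81000) = √(-62896) = 4*I*√3931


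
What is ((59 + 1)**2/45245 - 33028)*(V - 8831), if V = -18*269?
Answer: 4086444751796/9049 ≈ 4.5159e+8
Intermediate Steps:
V = -4842
((59 + 1)**2/45245 - 33028)*(V - 8831) = ((59 + 1)**2/45245 - 33028)*(-4842 - 8831) = (60**2*(1/45245) - 33028)*(-13673) = (3600*(1/45245) - 33028)*(-13673) = (720/9049 - 33028)*(-13673) = -298869652/9049*(-13673) = 4086444751796/9049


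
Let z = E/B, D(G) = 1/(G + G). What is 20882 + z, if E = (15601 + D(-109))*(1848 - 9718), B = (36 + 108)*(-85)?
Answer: 8248586203/266832 ≈ 30913.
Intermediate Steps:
D(G) = 1/(2*G)
B = -12240 (B = 144*(-85) = -12240)
E = -13383001895/109 (E = (15601 + (½)/(-109))*(1848 - 9718) = (15601 + (½)*(-1/109))*(-7870) = (15601 - 1/218)*(-7870) = (3401017/218)*(-7870) = -13383001895/109 ≈ -1.2278e+8)
z = 2676600379/266832 (z = -13383001895/109/(-12240) = -13383001895/109*(-1/12240) = 2676600379/266832 ≈ 10031.)
20882 + z = 20882 + 2676600379/266832 = 8248586203/266832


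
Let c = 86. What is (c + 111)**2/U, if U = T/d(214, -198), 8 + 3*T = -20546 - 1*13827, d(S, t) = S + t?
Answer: -1862832/34381 ≈ -54.182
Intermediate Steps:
T = -34381/3 (T = -8/3 + (-20546 - 1*13827)/3 = -8/3 + (-20546 - 13827)/3 = -8/3 + (1/3)*(-34373) = -8/3 - 34373/3 = -34381/3 ≈ -11460.)
U = -34381/48 (U = -34381/(3*(214 - 198)) = -34381/3/16 = -34381/3*1/16 = -34381/48 ≈ -716.27)
(c + 111)**2/U = (86 + 111)**2/(-34381/48) = 197**2*(-48/34381) = 38809*(-48/34381) = -1862832/34381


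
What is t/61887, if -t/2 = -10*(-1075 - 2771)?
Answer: -25640/20629 ≈ -1.2429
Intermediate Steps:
t = -76920 (t = -(-20)*(-1075 - 2771) = -(-20)*(-3846) = -2*38460 = -76920)
t/61887 = -76920/61887 = -76920*1/61887 = -25640/20629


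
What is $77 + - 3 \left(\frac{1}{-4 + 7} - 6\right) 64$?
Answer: $1165$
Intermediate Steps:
$77 + - 3 \left(\frac{1}{-4 + 7} - 6\right) 64 = 77 + - 3 \left(\frac{1}{3} - 6\right) 64 = 77 + \left(-3\right) \left(- \frac{17}{3}\right) 64 = 77 + 17 \cdot 64 = 77 + 1088 = 1165$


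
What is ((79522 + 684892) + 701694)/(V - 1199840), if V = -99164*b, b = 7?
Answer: -366527/473497 ≈ -0.77409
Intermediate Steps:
V = -694148 (V = -99164*7 = -694148)
((79522 + 684892) + 701694)/(V - 1199840) = ((79522 + 684892) + 701694)/(-694148 - 1199840) = (764414 + 701694)/(-1893988) = 1466108*(-1/1893988) = -366527/473497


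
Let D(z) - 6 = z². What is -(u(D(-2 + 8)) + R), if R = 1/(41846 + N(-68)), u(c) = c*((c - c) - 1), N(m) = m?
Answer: 1754675/41778 ≈ 42.000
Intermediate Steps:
D(z) = 6 + z²
u(c) = -c (u(c) = c*(0 - 1) = c*(-1) = -c)
R = 1/41778 (R = 1/(41846 - 68) = 1/41778 ≈ 2.3936e-5)
-(u(D(-2 + 8)) + R) = -(-(6 + (-2 + 8)²) + 1/41778) = -(-(6 + 6²) + 1/41778) = -(-(6 + 36) + 1/41778) = -(-1*42 + 1/41778) = -(-42 + 1/41778) = -1*(-1754675/41778) = 1754675/41778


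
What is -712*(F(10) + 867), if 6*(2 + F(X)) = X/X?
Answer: -1847996/3 ≈ -6.1600e+5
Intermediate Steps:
F(X) = -11/6 (F(X) = -2 + (X/X)/6 = -2 + (⅙)*1 = -2 + ⅙ = -11/6)
-712*(F(10) + 867) = -712*(-11/6 + 867) = -712*5191/6 = -1847996/3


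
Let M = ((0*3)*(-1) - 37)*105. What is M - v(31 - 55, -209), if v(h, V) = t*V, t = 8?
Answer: -2213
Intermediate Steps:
v(h, V) = 8*V
M = -3885 (M = (0*(-1) - 37)*105 = (0 - 37)*105 = -37*105 = -3885)
M - v(31 - 55, -209) = -3885 - 8*(-209) = -3885 - 1*(-1672) = -3885 + 1672 = -2213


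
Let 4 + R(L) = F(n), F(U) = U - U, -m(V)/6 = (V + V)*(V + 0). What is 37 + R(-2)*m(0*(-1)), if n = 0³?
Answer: 37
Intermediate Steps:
m(V) = -12*V² (m(V) = -6*(V + V)*(V + 0) = -6*2*V*V = -12*V²)
n = 0
F(U) = 0
R(L) = -4 (R(L) = -4 + 0 = -4)
37 + R(-2)*m(0*(-1)) = 37 - (-48)*(0*(-1))² = 37 - (-48)*0² = 37 - (-48)*0 = 37 - 4*0 = 37 + 0 = 37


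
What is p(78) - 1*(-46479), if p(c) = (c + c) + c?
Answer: 46713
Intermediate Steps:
p(c) = 3*c (p(c) = 2*c + c = 3*c)
p(78) - 1*(-46479) = 3*78 - 1*(-46479) = 234 + 46479 = 46713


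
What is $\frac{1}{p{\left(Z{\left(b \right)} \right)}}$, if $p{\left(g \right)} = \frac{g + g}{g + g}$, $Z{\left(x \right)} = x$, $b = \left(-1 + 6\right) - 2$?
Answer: $1$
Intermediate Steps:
$b = 3$ ($b = 5 - 2 = 3$)
$p{\left(g \right)} = 1$ ($p{\left(g \right)} = \frac{2 g}{2 g} = 2 g \frac{1}{2 g} = 1$)
$\frac{1}{p{\left(Z{\left(b \right)} \right)}} = 1^{-1} = 1$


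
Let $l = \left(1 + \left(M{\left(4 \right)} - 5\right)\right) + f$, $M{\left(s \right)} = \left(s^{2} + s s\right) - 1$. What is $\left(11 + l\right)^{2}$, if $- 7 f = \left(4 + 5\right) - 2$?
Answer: $1369$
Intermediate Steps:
$M{\left(s \right)} = -1 + 2 s^{2}$ ($M{\left(s \right)} = \left(s^{2} + s^{2}\right) - 1 = 2 s^{2} - 1 = -1 + 2 s^{2}$)
$f = -1$ ($f = - \frac{\left(4 + 5\right) - 2}{7} = - \frac{9 - 2}{7} = \left(- \frac{1}{7}\right) 7 = -1$)
$l = 26$ ($l = \left(1 - \left(6 - 32\right)\right) - 1 = \left(1 + \left(\left(-1 + 2 \cdot 16\right) - 5\right)\right) - 1 = \left(1 + \left(\left(-1 + 32\right) - 5\right)\right) - 1 = \left(1 + \left(31 - 5\right)\right) - 1 = \left(1 + 26\right) - 1 = 27 - 1 = 26$)
$\left(11 + l\right)^{2} = \left(11 + 26\right)^{2} = 37^{2} = 1369$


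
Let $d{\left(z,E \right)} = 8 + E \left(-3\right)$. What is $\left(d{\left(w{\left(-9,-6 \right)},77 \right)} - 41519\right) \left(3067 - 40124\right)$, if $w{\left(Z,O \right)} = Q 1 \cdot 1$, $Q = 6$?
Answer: $1546833294$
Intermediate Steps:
$w{\left(Z,O \right)} = 6$ ($w{\left(Z,O \right)} = 6 \cdot 1 \cdot 1 = 6 \cdot 1 = 6$)
$d{\left(z,E \right)} = 8 - 3 E$
$\left(d{\left(w{\left(-9,-6 \right)},77 \right)} - 41519\right) \left(3067 - 40124\right) = \left(\left(8 - 231\right) - 41519\right) \left(3067 - 40124\right) = \left(\left(8 - 231\right) - 41519\right) \left(-37057\right) = \left(-223 - 41519\right) \left(-37057\right) = \left(-41742\right) \left(-37057\right) = 1546833294$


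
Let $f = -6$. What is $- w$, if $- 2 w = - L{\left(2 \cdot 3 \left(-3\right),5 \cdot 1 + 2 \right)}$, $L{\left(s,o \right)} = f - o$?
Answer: $\frac{13}{2} \approx 6.5$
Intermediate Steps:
$L{\left(s,o \right)} = -6 - o$
$w = - \frac{13}{2}$ ($w = - \frac{\left(-1\right) \left(-6 - \left(5 \cdot 1 + 2\right)\right)}{2} = - \frac{\left(-1\right) \left(-6 - \left(5 + 2\right)\right)}{2} = - \frac{\left(-1\right) \left(-6 - 7\right)}{2} = - \frac{\left(-1\right) \left(-13\right)}{2} = \left(- \frac{1}{2}\right) 13 = - \frac{13}{2} \approx -6.5$)
$- w = \left(-1\right) \left(- \frac{13}{2}\right) = \frac{13}{2}$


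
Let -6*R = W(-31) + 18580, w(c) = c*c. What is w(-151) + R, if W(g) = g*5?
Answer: 118381/6 ≈ 19730.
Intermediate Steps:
W(g) = 5*g
w(c) = c²
R = -18425/6 (R = -(5*(-31) + 18580)/6 = -(-155 + 18580)/6 = -⅙*18425 = -18425/6 ≈ -3070.8)
w(-151) + R = (-151)² - 18425/6 = 22801 - 18425/6 = 118381/6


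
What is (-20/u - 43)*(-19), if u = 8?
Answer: 1729/2 ≈ 864.50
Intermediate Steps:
(-20/u - 43)*(-19) = (-20/8 - 43)*(-19) = (-20*⅛ - 43)*(-19) = (-5/2 - 43)*(-19) = -91/2*(-19) = 1729/2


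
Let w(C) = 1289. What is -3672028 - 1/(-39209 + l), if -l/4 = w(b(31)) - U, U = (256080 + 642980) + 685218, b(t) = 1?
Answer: -23107143180917/6292747 ≈ -3.6720e+6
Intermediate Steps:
U = 1584278 (U = 899060 + 685218 = 1584278)
l = 6331956 (l = -4*(1289 - 1*1584278) = -4*(1289 - 1584278) = -4*(-1582989) = 6331956)
-3672028 - 1/(-39209 + l) = -3672028 - 1/(-39209 + 6331956) = -3672028 - 1/6292747 = -23107143180917/6292747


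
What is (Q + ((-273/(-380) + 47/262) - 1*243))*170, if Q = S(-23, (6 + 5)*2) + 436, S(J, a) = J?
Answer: 144623981/4978 ≈ 29053.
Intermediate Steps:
Q = 413 (Q = -23 + 436 = 413)
(Q + ((-273/(-380) + 47/262) - 1*243))*170 = (413 + ((-273/(-380) + 47/262) - 1*243))*170 = (413 + ((-273*(-1/380) + 47*(1/262)) - 243))*170 = (413 + ((273/380 + 47/262) - 243))*170 = (413 + (44693/49780 - 243))*170 = (413 - 12051847/49780)*170 = (8507293/49780)*170 = 144623981/4978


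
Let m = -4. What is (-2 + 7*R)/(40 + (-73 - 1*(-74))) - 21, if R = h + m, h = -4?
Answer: -919/41 ≈ -22.415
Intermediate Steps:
R = -8 (R = -4 - 4 = -8)
(-2 + 7*R)/(40 + (-73 - 1*(-74))) - 21 = (-2 + 7*(-8))/(40 + (-73 - 1*(-74))) - 21 = (-2 - 56)/(40 + (-73 + 74)) - 21 = -58/(40 + 1) - 21 = -58/41 - 21 = -919/41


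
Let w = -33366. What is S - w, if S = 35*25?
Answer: 34241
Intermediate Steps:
S = 875
S - w = 875 - 1*(-33366) = 875 + 33366 = 34241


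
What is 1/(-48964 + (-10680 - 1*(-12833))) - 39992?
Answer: -1872065513/46811 ≈ -39992.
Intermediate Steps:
1/(-48964 + (-10680 - 1*(-12833))) - 39992 = 1/(-48964 + (-10680 + 12833)) - 39992 = 1/(-48964 + 2153) - 39992 = 1/(-46811) - 39992 = -1/46811 - 39992 = -1872065513/46811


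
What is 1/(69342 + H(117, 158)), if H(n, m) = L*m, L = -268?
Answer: 1/26998 ≈ 3.7040e-5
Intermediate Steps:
H(n, m) = -268*m
1/(69342 + H(117, 158)) = 1/(69342 - 268*158) = 1/(69342 - 42344) = 1/26998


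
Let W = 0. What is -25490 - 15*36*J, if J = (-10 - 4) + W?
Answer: -17930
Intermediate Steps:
J = -14 (J = (-10 - 4) + 0 = -14 + 0 = -14)
-25490 - 15*36*J = -25490 - 15*36*(-14) = -25490 - 540*(-14) = -25490 - 1*(-7560) = -25490 + 7560 = -17930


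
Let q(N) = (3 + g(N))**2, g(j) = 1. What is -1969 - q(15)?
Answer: -1985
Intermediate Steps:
q(N) = 16 (q(N) = (3 + 1)**2 = 4**2 = 16)
-1969 - q(15) = -1969 - 1*16 = -1969 - 16 = -1985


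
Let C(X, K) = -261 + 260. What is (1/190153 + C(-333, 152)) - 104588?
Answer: -19887912116/190153 ≈ -1.0459e+5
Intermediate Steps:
C(X, K) = -1
(1/190153 + C(-333, 152)) - 104588 = (1/190153 - 1) - 104588 = -190152/190153 - 104588 = -19887912116/190153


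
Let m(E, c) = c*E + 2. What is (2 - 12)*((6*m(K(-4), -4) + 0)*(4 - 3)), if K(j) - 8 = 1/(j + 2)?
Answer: 1680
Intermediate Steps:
K(j) = 8 + 1/(2 + j) (K(j) = 8 + 1/(j + 2) = 8 + 1/(2 + j))
m(E, c) = 2 + E*c (m(E, c) = E*c + 2 = 2 + E*c)
(2 - 12)*((6*m(K(-4), -4) + 0)*(4 - 3)) = (2 - 12)*((6*(2 + ((17 + 8*(-4))/(2 - 4))*(-4)) + 0)*(4 - 3)) = -10*(6*(2 + ((17 - 32)/(-2))*(-4)) + 0) = -10*(6*(2 - 1/2*(-15)*(-4)) + 0) = -10*(6*(2 + (15/2)*(-4)) + 0) = -10*(6*(2 - 30) + 0) = -10*(6*(-28) + 0) = -10*(-168 + 0) = -(-1680) = -10*(-168) = 1680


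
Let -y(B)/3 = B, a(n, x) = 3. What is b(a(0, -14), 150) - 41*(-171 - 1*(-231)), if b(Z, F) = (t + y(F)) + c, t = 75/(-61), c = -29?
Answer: -179354/61 ≈ -2940.2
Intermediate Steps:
y(B) = -3*B
t = -75/61 (t = 75*(-1/61) = -75/61 ≈ -1.2295)
b(Z, F) = -1844/61 - 3*F (b(Z, F) = (-75/61 - 3*F) - 29 = -1844/61 - 3*F)
b(a(0, -14), 150) - 41*(-171 - 1*(-231)) = (-1844/61 - 3*150) - 41*(-171 - 1*(-231)) = (-1844/61 - 450) - 41*(-171 + 231) = -29294/61 - 41*60 = -29294/61 - 1*2460 = -29294/61 - 2460 = -179354/61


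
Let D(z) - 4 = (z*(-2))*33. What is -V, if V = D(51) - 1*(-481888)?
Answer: -478526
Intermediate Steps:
D(z) = 4 - 66*z (D(z) = 4 + (z*(-2))*33 = 4 - 2*z*33 = 4 - 66*z)
V = 478526 (V = (4 - 66*51) - 1*(-481888) = (4 - 3366) + 481888 = -3362 + 481888 = 478526)
-V = -1*478526 = -478526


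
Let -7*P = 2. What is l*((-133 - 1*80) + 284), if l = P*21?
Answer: -426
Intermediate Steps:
P = -2/7 (P = -1/7*2 = -2/7 ≈ -0.28571)
l = -6 (l = -2/7*21 = -6)
l*((-133 - 1*80) + 284) = -6*((-133 - 1*80) + 284) = -6*((-133 - 80) + 284) = -6*(-213 + 284) = -6*71 = -426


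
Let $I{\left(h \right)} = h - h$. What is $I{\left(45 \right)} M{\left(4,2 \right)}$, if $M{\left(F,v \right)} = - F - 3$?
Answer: $0$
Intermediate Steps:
$I{\left(h \right)} = 0$
$M{\left(F,v \right)} = -3 - F$
$I{\left(45 \right)} M{\left(4,2 \right)} = 0 \left(-3 - 4\right) = 0 \left(-7\right) = 0$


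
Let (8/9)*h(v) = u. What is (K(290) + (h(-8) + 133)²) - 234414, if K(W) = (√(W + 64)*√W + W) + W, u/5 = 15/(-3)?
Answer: -14261455/64 + 2*√25665 ≈ -2.2251e+5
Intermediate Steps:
u = -25 (u = 5*(15/(-3)) = 5*(15*(-⅓)) = 5*(-5) = -25)
h(v) = -225/8 (h(v) = (9/8)*(-25) = -225/8)
K(W) = 2*W + √W*√(64 + W) (K(W) = (√(64 + W)*√W + W) + W = (√W*√(64 + W) + W) + W = (W + √W*√(64 + W)) + W = 2*W + √W*√(64 + W))
(K(290) + (h(-8) + 133)²) - 234414 = ((2*290 + √290*√(64 + 290)) + (-225/8 + 133)²) - 234414 = ((580 + √290*√354) + (839/8)²) - 234414 = ((580 + 2*√25665) + 703921/64) - 234414 = (741041/64 + 2*√25665) - 234414 = -14261455/64 + 2*√25665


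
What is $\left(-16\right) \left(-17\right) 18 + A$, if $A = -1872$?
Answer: $3024$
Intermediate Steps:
$\left(-16\right) \left(-17\right) 18 + A = \left(-16\right) \left(-17\right) 18 - 1872 = 272 \cdot 18 - 1872 = 4896 - 1872 = 3024$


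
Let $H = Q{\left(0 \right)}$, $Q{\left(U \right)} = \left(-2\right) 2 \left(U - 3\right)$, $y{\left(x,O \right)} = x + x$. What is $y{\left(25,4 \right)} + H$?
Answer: $62$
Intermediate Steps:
$y{\left(x,O \right)} = 2 x$
$Q{\left(U \right)} = 12 - 4 U$ ($Q{\left(U \right)} = - 4 \left(-3 + U\right) = 12 - 4 U$)
$H = 12$ ($H = 12 - 0 = 12 + 0 = 12$)
$y{\left(25,4 \right)} + H = 2 \cdot 25 + 12 = 50 + 12 = 62$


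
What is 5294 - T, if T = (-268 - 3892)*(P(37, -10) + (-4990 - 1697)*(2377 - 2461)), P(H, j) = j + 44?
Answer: 2336852014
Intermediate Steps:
P(H, j) = 44 + j
T = -2336846720 (T = (-268 - 3892)*((44 - 10) + (-4990 - 1697)*(2377 - 2461)) = -4160*(34 - 6687*(-84)) = -4160*(34 + 561708) = -4160*561742 = -2336846720)
5294 - T = 5294 - 1*(-2336846720) = 5294 + 2336846720 = 2336852014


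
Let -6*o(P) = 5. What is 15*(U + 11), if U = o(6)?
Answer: 305/2 ≈ 152.50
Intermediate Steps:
o(P) = -5/6 (o(P) = -1/6*5 = -5/6)
U = -5/6 ≈ -0.83333
15*(U + 11) = 15*(-5/6 + 11) = 15*(61/6) = 305/2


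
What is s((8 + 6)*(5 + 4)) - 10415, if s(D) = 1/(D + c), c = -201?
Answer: -781126/75 ≈ -10415.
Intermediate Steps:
s(D) = 1/(-201 + D) (s(D) = 1/(D - 201) = 1/(-201 + D))
s((8 + 6)*(5 + 4)) - 10415 = 1/(-201 + (8 + 6)*(5 + 4)) - 10415 = 1/(-201 + 14*9) - 10415 = 1/(-201 + 126) - 10415 = 1/(-75) - 10415 = -1/75 - 10415 = -781126/75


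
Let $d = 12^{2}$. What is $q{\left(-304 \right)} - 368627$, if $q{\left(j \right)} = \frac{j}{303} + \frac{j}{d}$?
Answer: $- \frac{335084774}{909} \approx -3.6863 \cdot 10^{5}$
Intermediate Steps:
$d = 144$
$q{\left(j \right)} = \frac{149 j}{14544}$ ($q{\left(j \right)} = \frac{j}{303} + \frac{j}{144} = \frac{149 j}{14544}$)
$q{\left(-304 \right)} - 368627 = \frac{149}{14544} \left(-304\right) - 368627 = - \frac{2831}{909} - 368627 = - \frac{335084774}{909}$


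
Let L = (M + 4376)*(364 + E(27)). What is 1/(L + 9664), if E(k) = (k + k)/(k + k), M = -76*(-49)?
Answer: 1/2966164 ≈ 3.3714e-7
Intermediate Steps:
M = 3724
E(k) = 1 (E(k) = (2*k)/((2*k)) = (2*k)*(1/(2*k)) = 1)
L = 2956500 (L = (3724 + 4376)*(364 + 1) = 8100*365 = 2956500)
1/(L + 9664) = 1/(2956500 + 9664) = 1/2966164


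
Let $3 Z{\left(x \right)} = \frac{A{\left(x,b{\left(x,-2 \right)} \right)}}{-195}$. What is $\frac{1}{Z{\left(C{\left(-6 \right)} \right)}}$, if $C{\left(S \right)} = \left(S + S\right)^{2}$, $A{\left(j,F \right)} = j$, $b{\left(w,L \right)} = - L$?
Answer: $- \frac{65}{16} \approx -4.0625$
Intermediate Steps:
$C{\left(S \right)} = 4 S^{2}$ ($C{\left(S \right)} = \left(2 S\right)^{2} = 4 S^{2}$)
$Z{\left(x \right)} = - \frac{x}{585}$ ($Z{\left(x \right)} = \frac{x \frac{1}{-195}}{3} = \frac{x \left(- \frac{1}{195}\right)}{3} = \frac{\left(- \frac{1}{195}\right) x}{3} = - \frac{x}{585}$)
$\frac{1}{Z{\left(C{\left(-6 \right)} \right)}} = \frac{1}{\left(- \frac{1}{585}\right) 4 \left(-6\right)^{2}} = \frac{1}{\left(- \frac{1}{585}\right) 4 \cdot 36} = \frac{1}{\left(- \frac{1}{585}\right) 144} = \frac{1}{- \frac{16}{65}} = - \frac{65}{16}$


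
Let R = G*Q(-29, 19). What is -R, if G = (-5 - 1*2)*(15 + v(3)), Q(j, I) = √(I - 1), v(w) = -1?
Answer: 294*√2 ≈ 415.78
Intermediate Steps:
Q(j, I) = √(-1 + I)
G = -98 (G = (-5 - 1*2)*(15 - 1) = (-5 - 2)*14 = -7*14 = -98)
R = -294*√2 (R = -98*√(-1 + 19) = -294*√2 ≈ -415.78)
-R = -(-294)*√2 = 294*√2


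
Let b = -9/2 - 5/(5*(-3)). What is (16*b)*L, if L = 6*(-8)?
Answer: 3200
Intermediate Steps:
L = -48
b = -25/6 (b = -9*1/2 - 5/(-15) = -9/2 - 5*(-1/15) = -9/2 + 1/3 = -25/6 ≈ -4.1667)
(16*b)*L = (16*(-25/6))*(-48) = -200/3*(-48) = 3200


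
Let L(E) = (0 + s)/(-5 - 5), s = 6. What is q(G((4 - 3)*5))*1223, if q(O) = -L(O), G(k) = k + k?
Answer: 3669/5 ≈ 733.80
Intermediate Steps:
L(E) = -⅗ (L(E) = (0 + 6)/(-5 - 5) = 6/(-10) = 6*(-⅒) = -⅗)
G(k) = 2*k
q(O) = ⅗ (q(O) = -1*(-⅗) = ⅗)
q(G((4 - 3)*5))*1223 = (⅗)*1223 = 3669/5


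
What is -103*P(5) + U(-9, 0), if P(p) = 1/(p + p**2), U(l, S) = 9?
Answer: 167/30 ≈ 5.5667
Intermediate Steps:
-103*P(5) + U(-9, 0) = -103/(5*(1 + 5)) + 9 = -103/(5*6) + 9 = -103*1/30 + 9 = -103/30 + 9 = 167/30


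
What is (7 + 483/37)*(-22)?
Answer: -16324/37 ≈ -441.19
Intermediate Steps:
(7 + 483/37)*(-22) = (742/37)*(-22) = -16324/37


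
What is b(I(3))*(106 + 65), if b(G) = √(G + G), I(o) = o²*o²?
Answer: 1539*√2 ≈ 2176.5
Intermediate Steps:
I(o) = o⁴
b(G) = √2*√G (b(G) = √(2*G) = √2*√G)
b(I(3))*(106 + 65) = (√2*√(3⁴))*(106 + 65) = (√2*√81)*171 = (√2*9)*171 = (9*√2)*171 = 1539*√2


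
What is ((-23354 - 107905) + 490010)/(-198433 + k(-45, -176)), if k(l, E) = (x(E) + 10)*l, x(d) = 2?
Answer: -358751/198973 ≈ -1.8030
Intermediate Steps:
k(l, E) = 12*l (k(l, E) = (2 + 10)*l = 12*l)
((-23354 - 107905) + 490010)/(-198433 + k(-45, -176)) = ((-23354 - 107905) + 490010)/(-198433 + 12*(-45)) = (-131259 + 490010)/(-198433 - 540) = 358751/(-198973) = 358751*(-1/198973) = -358751/198973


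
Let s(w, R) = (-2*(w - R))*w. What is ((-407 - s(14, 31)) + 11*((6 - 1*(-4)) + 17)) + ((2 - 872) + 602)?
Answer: -854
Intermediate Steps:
s(w, R) = w*(-2*w + 2*R) (s(w, R) = (-2*w + 2*R)*w = w*(-2*w + 2*R))
((-407 - s(14, 31)) + 11*((6 - 1*(-4)) + 17)) + ((2 - 872) + 602) = ((-407 - 2*14*(31 - 1*14)) + 11*((6 - 1*(-4)) + 17)) + ((2 - 872) + 602) = ((-407 - 2*14*(31 - 14)) + 11*((6 + 4) + 17)) + (-870 + 602) = ((-407 - 2*14*17) + 11*(10 + 17)) - 268 = ((-407 - 1*476) + 11*27) - 268 = ((-407 - 476) + 297) - 268 = (-883 + 297) - 268 = -586 - 268 = -854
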